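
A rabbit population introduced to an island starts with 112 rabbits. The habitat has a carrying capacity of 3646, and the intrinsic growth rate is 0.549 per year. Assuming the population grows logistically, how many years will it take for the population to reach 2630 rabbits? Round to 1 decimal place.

8.0 years

A = (K − N₀)/N₀ = (3646 − 112)/112 = 31.554.
Solve 3646/(1 + 31.554·e^(−0.549t)) = 2630: 1 + 31.554·e^(−0.549t) = 1.3863, so e^(−0.549t) = 0.012243.
−0.549·t = ln(0.012243) = -4.4028, so t = 4.4028/0.549 = 8.0197.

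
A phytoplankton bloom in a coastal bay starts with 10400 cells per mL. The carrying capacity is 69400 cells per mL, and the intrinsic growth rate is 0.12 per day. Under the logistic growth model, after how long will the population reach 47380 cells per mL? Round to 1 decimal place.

20.8 days

A = (K − N₀)/N₀ = (69400 − 10400)/10400 = 5.6731.
Solve 69400/(1 + 5.6731·e^(−0.12t)) = 47380: 1 + 5.6731·e^(−0.12t) = 1.4648, so e^(−0.12t) = 0.0819226.
−0.12·t = ln(0.0819226) = -2.502, so t = 2.502/0.12 = 20.85.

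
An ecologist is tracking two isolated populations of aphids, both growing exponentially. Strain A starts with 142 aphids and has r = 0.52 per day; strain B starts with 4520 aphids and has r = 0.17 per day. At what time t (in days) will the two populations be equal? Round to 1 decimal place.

Set 142·e^(0.52t) = 4520·e^(0.17t).
e^((0.52 − 0.17)t) = 4520/142 → e^(0.35·t) = 31.831.
0.35·t = ln(31.831) = 3.4604, so t = 3.4604/0.35 = 9.887.

9.9 days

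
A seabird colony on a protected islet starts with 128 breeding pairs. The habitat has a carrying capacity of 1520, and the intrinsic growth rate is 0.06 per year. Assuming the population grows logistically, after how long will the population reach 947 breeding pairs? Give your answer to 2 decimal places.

48.15 years

A = (K − N₀)/N₀ = (1520 − 128)/128 = 10.875.
Solve 1520/(1 + 10.875·e^(−0.06t)) = 947: 1 + 10.875·e^(−0.06t) = 1.6051, so e^(−0.06t) = 0.0556385.
−0.06·t = ln(0.0556385) = -2.8889, so t = 2.8889/0.06 = 48.148.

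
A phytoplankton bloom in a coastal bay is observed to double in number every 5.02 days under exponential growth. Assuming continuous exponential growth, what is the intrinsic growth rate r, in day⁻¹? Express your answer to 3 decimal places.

r = ln(2)/t_d = 0.6931/5.02 = 0.13808.

0.138 per day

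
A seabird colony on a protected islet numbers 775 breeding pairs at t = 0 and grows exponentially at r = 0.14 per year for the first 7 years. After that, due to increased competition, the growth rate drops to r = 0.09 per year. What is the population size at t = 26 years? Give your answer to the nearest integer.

Phase 1: N(7) = 775·e^(0.14×7) = 775·e^0.98 = 2064.95.
Phase 2 runs for 26 − 7 = 19 years at r = 0.09.
N(26) = 2064.95·e^(0.09×19) = 2064.95·e^1.71 = 11417.

11417 breeding pairs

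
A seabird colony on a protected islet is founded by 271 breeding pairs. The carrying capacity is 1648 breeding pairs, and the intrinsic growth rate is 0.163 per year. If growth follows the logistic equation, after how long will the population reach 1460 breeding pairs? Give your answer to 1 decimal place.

22.5 years

A = (K − N₀)/N₀ = (1648 − 271)/271 = 5.0812.
Solve 1648/(1 + 5.0812·e^(−0.163t)) = 1460: 1 + 5.0812·e^(−0.163t) = 1.1288, so e^(−0.163t) = 0.025342.
−0.163·t = ln(0.025342) = -3.6753, so t = 3.6753/0.163 = 22.548.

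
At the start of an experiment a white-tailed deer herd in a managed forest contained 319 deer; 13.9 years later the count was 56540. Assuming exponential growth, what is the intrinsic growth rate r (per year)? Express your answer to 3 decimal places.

0.372 per year

From N(t) = N₀·e^(rt): e^(r·13.9) = 56540/319 = 177.24.
r·13.9 = ln(177.24) = 5.1775, so r = 5.1775/13.9 = 0.37248.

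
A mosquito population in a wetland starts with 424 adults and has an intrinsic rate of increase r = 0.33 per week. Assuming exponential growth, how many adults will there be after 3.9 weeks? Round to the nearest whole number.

1536 adults

N(t) = N₀·e^(rt) = 424 × e^(0.33×3.9) = 424 × e^1.287.
e^1.287 ≈ 3.6219, so N ≈ 424 × 3.6219 = 1535.69.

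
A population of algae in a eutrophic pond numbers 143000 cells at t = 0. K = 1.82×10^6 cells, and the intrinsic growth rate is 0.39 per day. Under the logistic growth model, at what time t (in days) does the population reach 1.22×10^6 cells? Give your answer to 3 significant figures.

A = (K − N₀)/N₀ = (1.82×10^6 − 143000)/143000 = 11.727.
Solve 1.82×10^6/(1 + 11.727·e^(−0.39t)) = 1.22×10^6: 1 + 11.727·e^(−0.39t) = 1.4918, so e^(−0.39t) = 0.0419367.
−0.39·t = ln(0.0419367) = -3.1716, so t = 3.1716/0.39 = 8.1323.

8.13 days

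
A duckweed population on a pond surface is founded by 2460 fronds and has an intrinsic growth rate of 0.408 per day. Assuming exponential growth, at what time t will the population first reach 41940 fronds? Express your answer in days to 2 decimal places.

6.95 days

Set N₀·e^(rt) = 41940: e^(0.408·t) = 41940/2460 = 17.049.
0.408·t = ln(17.049) = 2.8361, so t = 2.8361/0.408 = 6.9512.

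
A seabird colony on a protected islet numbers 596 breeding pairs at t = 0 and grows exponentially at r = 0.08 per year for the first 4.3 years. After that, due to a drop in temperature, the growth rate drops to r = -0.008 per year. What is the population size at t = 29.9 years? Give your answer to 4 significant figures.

Phase 1: N(4.3) = 596·e^(0.08×4.3) = 596·e^0.344 = 840.705.
Phase 2 runs for 29.9 − 4.3 = 25.6 years at r = -0.008.
N(29.9) = 840.705·e^(-0.008×25.6) = 840.705·e^-0.2048 = 685.015.

685.0 breeding pairs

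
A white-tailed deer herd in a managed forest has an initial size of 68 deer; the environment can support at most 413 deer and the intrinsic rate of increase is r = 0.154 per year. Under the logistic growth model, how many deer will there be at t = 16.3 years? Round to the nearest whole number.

292 deer

A = (K − N₀)/N₀ = (413 − 68)/68 = 5.0735.
N(t) = K/(1 + A·e^(−rt)) = 413/(1 + 5.0735×e^(−0.154×16.3)).
e^(−2.51) = 0.081252; denominator = 1 + 5.0735×0.081252 = 1.4122.
N = 413/1.4122 = 292.444.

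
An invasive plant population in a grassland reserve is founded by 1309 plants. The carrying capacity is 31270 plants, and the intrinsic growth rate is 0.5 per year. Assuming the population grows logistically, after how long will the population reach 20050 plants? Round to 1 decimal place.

7.4 years

A = (K − N₀)/N₀ = (31270 − 1309)/1309 = 22.888.
Solve 31270/(1 + 22.888·e^(−0.5t)) = 20050: 1 + 22.888·e^(−0.5t) = 1.5596, so e^(−0.5t) = 0.024449.
−0.5·t = ln(0.024449) = -3.7112, so t = 3.7112/0.5 = 7.4223.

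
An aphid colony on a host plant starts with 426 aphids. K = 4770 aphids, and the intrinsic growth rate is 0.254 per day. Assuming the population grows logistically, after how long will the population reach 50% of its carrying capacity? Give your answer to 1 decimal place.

9.1 days

A = (K − N₀)/N₀ = (4770 − 426)/426 = 10.197.
Solve 4770/(1 + 10.197·e^(−0.254t)) = 2385: 1 + 10.197·e^(−0.254t) = 2, so e^(−0.254t) = 0.0980663.
−0.254·t = ln(0.0980663) = -2.3221, so t = 2.3221/0.254 = 9.1422.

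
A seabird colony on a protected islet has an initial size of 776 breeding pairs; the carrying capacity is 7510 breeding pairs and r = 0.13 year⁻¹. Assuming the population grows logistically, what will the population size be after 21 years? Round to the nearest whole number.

A = (K − N₀)/N₀ = (7510 − 776)/776 = 8.6778.
N(t) = K/(1 + A·e^(−rt)) = 7510/(1 + 8.6778×e^(−0.13×21)).
e^(−2.73) = 0.065219; denominator = 1 + 8.6778×0.065219 = 1.566.
N = 7510/1.566 = 4795.77.

4796 breeding pairs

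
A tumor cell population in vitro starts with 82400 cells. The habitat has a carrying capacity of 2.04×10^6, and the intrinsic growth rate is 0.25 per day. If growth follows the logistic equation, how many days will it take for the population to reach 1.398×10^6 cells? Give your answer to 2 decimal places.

A = (K − N₀)/N₀ = (2.04×10^6 − 82400)/82400 = 23.757.
Solve 2.04×10^6/(1 + 23.757·e^(−0.25t)) = 1.398×10^6: 1 + 23.757·e^(−0.25t) = 1.4592, so e^(−0.25t) = 0.01933.
−0.25·t = ln(0.01933) = -3.9461, so t = 3.9461/0.25 = 15.784.

15.78 days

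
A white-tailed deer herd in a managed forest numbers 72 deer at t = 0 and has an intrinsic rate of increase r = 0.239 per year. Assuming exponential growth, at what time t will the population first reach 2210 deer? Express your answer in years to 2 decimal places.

Set N₀·e^(rt) = 2210: e^(0.239·t) = 2210/72 = 30.694.
0.239·t = ln(30.694) = 3.4241, so t = 3.4241/0.239 = 14.327.

14.33 years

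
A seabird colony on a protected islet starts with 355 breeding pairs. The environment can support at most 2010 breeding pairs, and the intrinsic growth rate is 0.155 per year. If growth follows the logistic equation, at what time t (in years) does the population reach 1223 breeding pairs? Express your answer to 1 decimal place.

A = (K − N₀)/N₀ = (2010 − 355)/355 = 4.662.
Solve 2010/(1 + 4.662·e^(−0.155t)) = 1223: 1 + 4.662·e^(−0.155t) = 1.6435, so e^(−0.155t) = 0.138032.
−0.155·t = ln(0.138032) = -1.9803, so t = 1.9803/0.155 = 12.776.

12.8 years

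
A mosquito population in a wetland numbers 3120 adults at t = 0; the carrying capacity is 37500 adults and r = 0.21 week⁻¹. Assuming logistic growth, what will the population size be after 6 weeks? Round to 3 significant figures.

A = (K − N₀)/N₀ = (37500 − 3120)/3120 = 11.019.
N(t) = K/(1 + A·e^(−rt)) = 37500/(1 + 11.019×e^(−0.21×6)).
e^(−1.26) = 0.28365; denominator = 1 + 11.019×0.28365 = 4.1256.
N = 37500/4.1256 = 9089.48.

9090 adults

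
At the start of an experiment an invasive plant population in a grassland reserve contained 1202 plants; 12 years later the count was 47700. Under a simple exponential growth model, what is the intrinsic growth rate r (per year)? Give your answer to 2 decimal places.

From N(t) = N₀·e^(rt): e^(r·12) = 47700/1202 = 39.684.
r·12 = ln(39.684) = 3.6809, so r = 3.6809/12 = 0.30675.

0.31 per year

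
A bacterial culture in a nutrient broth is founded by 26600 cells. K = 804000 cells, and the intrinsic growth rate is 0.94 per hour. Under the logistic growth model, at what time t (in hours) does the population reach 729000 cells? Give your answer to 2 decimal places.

6.01 hours

A = (K − N₀)/N₀ = (804000 − 26600)/26600 = 29.226.
Solve 804000/(1 + 29.226·e^(−0.94t)) = 729000: 1 + 29.226·e^(−0.94t) = 1.1029, so e^(−0.94t) = 0.00352023.
−0.94·t = ln(0.00352023) = -5.6492, so t = 5.6492/0.94 = 6.0098.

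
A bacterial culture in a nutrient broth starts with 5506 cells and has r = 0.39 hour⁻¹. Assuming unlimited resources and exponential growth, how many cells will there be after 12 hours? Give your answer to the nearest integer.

N(t) = N₀·e^(rt) = 5506 × e^(0.39×12) = 5506 × e^4.68.
e^4.68 ≈ 107.77, so N ≈ 5506 × 107.77 = 593382.

593382 cells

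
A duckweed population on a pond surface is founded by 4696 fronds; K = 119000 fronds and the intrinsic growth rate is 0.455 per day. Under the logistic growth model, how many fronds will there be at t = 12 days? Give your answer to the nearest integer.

A = (K − N₀)/N₀ = (119000 − 4696)/4696 = 24.341.
N(t) = K/(1 + A·e^(−rt)) = 119000/(1 + 24.341×e^(−0.455×12)).
e^(−5.46) = 0.0042536; denominator = 1 + 24.341×0.0042536 = 1.1035.
N = 119000/1.1035 = 107835.

107835 fronds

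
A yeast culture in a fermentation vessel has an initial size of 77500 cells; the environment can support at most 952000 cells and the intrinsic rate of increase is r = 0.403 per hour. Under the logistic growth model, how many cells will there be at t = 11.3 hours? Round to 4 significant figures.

A = (K − N₀)/N₀ = (952000 − 77500)/77500 = 11.284.
N(t) = K/(1 + A·e^(−rt)) = 952000/(1 + 11.284×e^(−0.403×11.3)).
e^(−4.554) = 0.010526; denominator = 1 + 11.284×0.010526 = 1.1188.
N = 952000/1.1188 = 850931.

850900 cells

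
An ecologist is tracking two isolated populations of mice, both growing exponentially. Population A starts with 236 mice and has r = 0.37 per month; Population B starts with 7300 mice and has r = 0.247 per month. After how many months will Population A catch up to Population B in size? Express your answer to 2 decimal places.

27.90 months

Set 236·e^(0.37t) = 7300·e^(0.247t).
e^((0.37 − 0.247)t) = 7300/236 → e^(0.123·t) = 30.932.
0.123·t = ln(30.932) = 3.4318, so t = 3.4318/0.123 = 27.901.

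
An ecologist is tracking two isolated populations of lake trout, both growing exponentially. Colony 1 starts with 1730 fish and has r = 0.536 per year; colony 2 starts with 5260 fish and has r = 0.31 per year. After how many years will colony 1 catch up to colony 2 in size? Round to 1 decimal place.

Set 1730·e^(0.536t) = 5260·e^(0.31t).
e^((0.536 − 0.31)t) = 5260/1730 → e^(0.226·t) = 3.0405.
0.226·t = ln(3.0405) = 1.112, so t = 1.112/0.226 = 4.9204.

4.9 years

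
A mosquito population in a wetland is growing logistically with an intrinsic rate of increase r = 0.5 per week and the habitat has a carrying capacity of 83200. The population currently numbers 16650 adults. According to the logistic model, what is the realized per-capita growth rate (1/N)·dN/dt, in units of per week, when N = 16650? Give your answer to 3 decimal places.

(1/N)·dN/dt = r(1 − N/K) = 0.5 × (1 − 16650/83200).
= 0.5 × 0.79988 = 0.39994.

0.400 per week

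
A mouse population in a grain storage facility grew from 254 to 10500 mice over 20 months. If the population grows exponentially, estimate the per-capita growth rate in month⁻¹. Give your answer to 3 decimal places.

From N(t) = N₀·e^(rt): e^(r·20) = 10500/254 = 41.339.
r·20 = ln(41.339) = 3.7218, so r = 3.7218/20 = 0.18609.

0.186 per month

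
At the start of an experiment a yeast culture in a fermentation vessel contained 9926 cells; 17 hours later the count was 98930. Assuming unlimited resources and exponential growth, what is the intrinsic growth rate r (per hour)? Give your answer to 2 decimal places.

From N(t) = N₀·e^(rt): e^(r·17) = 98930/9926 = 9.9668.
r·17 = ln(9.9668) = 2.2993, so r = 2.2993/17 = 0.13525.

0.14 per hour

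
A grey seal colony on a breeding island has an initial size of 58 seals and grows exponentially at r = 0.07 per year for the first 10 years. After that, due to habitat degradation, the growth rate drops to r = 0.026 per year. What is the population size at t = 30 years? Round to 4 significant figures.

Phase 1: N(10) = 58·e^(0.07×10) = 58·e^0.7 = 116.798.
Phase 2 runs for 30 − 10 = 20 years at r = 0.026.
N(30) = 116.798·e^(0.026×20) = 116.798·e^0.52 = 196.457.

196.5 seals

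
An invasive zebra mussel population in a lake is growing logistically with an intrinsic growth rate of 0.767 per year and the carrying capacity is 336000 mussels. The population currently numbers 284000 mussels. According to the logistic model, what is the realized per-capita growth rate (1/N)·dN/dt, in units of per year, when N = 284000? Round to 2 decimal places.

(1/N)·dN/dt = r(1 − N/K) = 0.767 × (1 − 284000/336000).
= 0.767 × 0.15476 = 0.1187.

0.12 per year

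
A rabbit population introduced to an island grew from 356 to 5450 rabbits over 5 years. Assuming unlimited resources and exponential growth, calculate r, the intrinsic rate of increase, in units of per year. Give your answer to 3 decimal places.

0.546 per year

From N(t) = N₀·e^(rt): e^(r·5) = 5450/356 = 15.309.
r·5 = ln(15.309) = 2.7284, so r = 2.7284/5 = 0.54569.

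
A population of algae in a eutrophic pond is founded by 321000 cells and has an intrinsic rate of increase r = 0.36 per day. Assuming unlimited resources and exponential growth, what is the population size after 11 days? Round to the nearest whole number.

N(t) = N₀·e^(rt) = 321000 × e^(0.36×11) = 321000 × e^3.96.
e^3.96 ≈ 52.457, so N ≈ 321000 × 52.457 = 1.68388×10^7.

16838802 cells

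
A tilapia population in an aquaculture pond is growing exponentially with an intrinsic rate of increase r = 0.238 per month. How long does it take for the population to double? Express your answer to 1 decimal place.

2.9 months

Doubling time t_d = ln(2)/r = 0.6931/0.238 = 2.9124.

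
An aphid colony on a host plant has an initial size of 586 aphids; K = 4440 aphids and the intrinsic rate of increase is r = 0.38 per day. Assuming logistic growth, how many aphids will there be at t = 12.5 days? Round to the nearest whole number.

4201 aphids

A = (K − N₀)/N₀ = (4440 − 586)/586 = 6.5768.
N(t) = K/(1 + A·e^(−rt)) = 4440/(1 + 6.5768×e^(−0.38×12.5)).
e^(−4.75) = 0.0086517; denominator = 1 + 6.5768×0.0086517 = 1.0569.
N = 4440/1.0569 = 4200.96.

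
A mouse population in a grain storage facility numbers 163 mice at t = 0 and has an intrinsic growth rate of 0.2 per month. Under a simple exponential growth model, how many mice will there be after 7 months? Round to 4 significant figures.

661.0 mice

N(t) = N₀·e^(rt) = 163 × e^(0.2×7) = 163 × e^1.4.
e^1.4 ≈ 4.0552, so N ≈ 163 × 4.0552 = 660.998.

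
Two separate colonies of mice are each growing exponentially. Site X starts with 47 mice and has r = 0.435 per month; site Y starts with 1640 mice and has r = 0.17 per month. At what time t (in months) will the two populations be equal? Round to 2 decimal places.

13.40 months

Set 47·e^(0.435t) = 1640·e^(0.17t).
e^((0.435 − 0.17)t) = 1640/47 → e^(0.265·t) = 34.894.
0.265·t = ln(34.894) = 3.5523, so t = 3.5523/0.265 = 13.405.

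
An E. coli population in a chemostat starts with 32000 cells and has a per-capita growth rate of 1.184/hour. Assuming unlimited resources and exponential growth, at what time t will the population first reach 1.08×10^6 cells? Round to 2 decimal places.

Set N₀·e^(rt) = 1.08×10^6: e^(1.184·t) = 1.08×10^6/32000 = 33.75.
1.184·t = ln(33.75) = 3.519, so t = 3.519/1.184 = 2.9721.

2.97 hours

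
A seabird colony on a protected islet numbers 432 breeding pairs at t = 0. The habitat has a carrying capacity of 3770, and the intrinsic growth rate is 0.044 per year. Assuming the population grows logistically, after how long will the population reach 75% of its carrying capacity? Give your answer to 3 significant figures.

A = (K − N₀)/N₀ = (3770 − 432)/432 = 7.7269.
Solve 3770/(1 + 7.7269·e^(−0.044t)) = 2827.5: 1 + 7.7269·e^(−0.044t) = 1.3333, so e^(−0.044t) = 0.0431396.
−0.044·t = ln(0.0431396) = -3.1433, so t = 3.1433/0.044 = 71.439.

71.4 years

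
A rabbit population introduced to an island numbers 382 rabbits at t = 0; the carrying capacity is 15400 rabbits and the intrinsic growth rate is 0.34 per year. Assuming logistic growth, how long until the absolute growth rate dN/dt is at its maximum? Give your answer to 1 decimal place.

10.8 years

Logistic growth is fastest at N = K/2 = 7700.
A = (K − N₀)/N₀ = 39.314. Set K/(1 + A·e^(−rt)) = K/2 → A·e^(−rt) = 1.
e^(−0.34t) = 1/39.314 = 0.0254361, so t = ln(39.314)/0.34 = 3.6716/0.34 = 10.799.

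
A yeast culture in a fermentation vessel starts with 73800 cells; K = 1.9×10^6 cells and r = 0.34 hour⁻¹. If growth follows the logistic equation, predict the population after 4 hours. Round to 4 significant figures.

A = (K − N₀)/N₀ = (1.9×10^6 − 73800)/73800 = 24.745.
N(t) = K/(1 + A·e^(−rt)) = 1.9×10^6/(1 + 24.745×e^(−0.34×4)).
e^(−1.36) = 0.25666; denominator = 1 + 24.745×0.25666 = 7.3511.
N = 1.9×10^6/7.3511 = 258463.

258500 cells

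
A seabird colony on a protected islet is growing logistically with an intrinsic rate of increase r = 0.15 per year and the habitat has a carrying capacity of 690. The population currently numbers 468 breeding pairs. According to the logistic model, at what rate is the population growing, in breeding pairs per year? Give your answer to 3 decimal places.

dN/dt = rN(1 − N/K) = 0.15 × 468 × (1 − 468/690).
1 − 468/690 = 0.32174; dN/dt = 0.15 × 468 × 0.32174 = 22.586.

22.586 breeding pairs per year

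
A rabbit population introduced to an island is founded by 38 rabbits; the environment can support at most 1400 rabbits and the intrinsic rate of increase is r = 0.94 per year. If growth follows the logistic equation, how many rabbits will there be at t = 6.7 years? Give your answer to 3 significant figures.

A = (K − N₀)/N₀ = (1400 − 38)/38 = 35.842.
N(t) = K/(1 + A·e^(−rt)) = 1400/(1 + 35.842×e^(−0.94×6.7)).
e^(−6.298) = 0.00184; denominator = 1 + 35.842×0.00184 = 1.0659.
N = 1400/1.0659 = 1313.38.

1310 rabbits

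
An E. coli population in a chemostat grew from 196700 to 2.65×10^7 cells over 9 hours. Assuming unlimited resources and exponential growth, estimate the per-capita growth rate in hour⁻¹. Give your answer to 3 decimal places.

0.545 per hour

From N(t) = N₀·e^(rt): e^(r·9) = 2.65×10^7/196700 = 134.72.
r·9 = ln(134.72) = 4.9032, so r = 4.9032/9 = 0.5448.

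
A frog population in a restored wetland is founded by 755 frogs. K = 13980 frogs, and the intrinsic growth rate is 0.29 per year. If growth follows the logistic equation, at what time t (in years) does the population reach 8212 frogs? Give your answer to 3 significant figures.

11.1 years

A = (K − N₀)/N₀ = (13980 − 755)/755 = 17.517.
Solve 13980/(1 + 17.517·e^(−0.29t)) = 8212: 1 + 17.517·e^(−0.29t) = 1.7024, so e^(−0.29t) = 0.0400984.
−0.29·t = ln(0.0400984) = -3.2164, so t = 3.2164/0.29 = 11.091.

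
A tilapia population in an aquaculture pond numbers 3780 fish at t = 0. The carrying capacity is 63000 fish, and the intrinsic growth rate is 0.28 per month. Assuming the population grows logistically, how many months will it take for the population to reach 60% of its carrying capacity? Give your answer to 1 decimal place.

A = (K − N₀)/N₀ = (63000 − 3780)/3780 = 15.667.
Solve 63000/(1 + 15.667·e^(−0.28t)) = 37800: 1 + 15.667·e^(−0.28t) = 1.6667, so e^(−0.28t) = 0.0425532.
−0.28·t = ln(0.0425532) = -3.157, so t = 3.157/0.28 = 11.275.

11.3 months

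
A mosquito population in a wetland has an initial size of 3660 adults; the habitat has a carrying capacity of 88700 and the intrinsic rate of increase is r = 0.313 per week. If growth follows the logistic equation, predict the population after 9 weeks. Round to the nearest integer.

A = (K − N₀)/N₀ = (88700 − 3660)/3660 = 23.235.
N(t) = K/(1 + A·e^(−rt)) = 88700/(1 + 23.235×e^(−0.313×9)).
e^(−2.817) = 0.059785; denominator = 1 + 23.235×0.059785 = 2.3891.
N = 88700/2.3891 = 37126.9.

37127 adults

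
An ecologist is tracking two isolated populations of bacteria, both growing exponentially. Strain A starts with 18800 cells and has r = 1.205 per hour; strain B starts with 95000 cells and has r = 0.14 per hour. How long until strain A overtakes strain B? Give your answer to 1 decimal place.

Set 18800·e^(1.205t) = 95000·e^(0.14t).
e^((1.205 − 0.14)t) = 95000/18800 → e^(1.065·t) = 5.0532.
1.065·t = ln(5.0532) = 1.62, so t = 1.62/1.065 = 1.5211.

1.5 hours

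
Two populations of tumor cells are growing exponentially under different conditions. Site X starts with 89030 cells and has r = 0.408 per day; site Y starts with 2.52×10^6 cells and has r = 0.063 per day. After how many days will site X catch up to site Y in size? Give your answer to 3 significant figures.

9.69 days

Set 89030·e^(0.408t) = 2.52×10^6·e^(0.063t).
e^((0.408 − 0.063)t) = 2.52×10^6/89030 → e^(0.345·t) = 28.305.
0.345·t = ln(28.305) = 3.343, so t = 3.343/0.345 = 9.69.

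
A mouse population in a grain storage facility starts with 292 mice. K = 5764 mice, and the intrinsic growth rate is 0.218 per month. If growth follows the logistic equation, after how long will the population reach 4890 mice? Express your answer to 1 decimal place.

21.3 months

A = (K − N₀)/N₀ = (5764 − 292)/292 = 18.74.
Solve 5764/(1 + 18.74·e^(−0.218t)) = 4890: 1 + 18.74·e^(−0.218t) = 1.1787, so e^(−0.218t) = 0.00953761.
−0.218·t = ln(0.00953761) = -4.6525, so t = 4.6525/0.218 = 21.342.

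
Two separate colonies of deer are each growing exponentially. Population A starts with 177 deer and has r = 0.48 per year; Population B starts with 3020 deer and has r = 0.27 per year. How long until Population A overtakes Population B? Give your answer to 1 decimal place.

Set 177·e^(0.48t) = 3020·e^(0.27t).
e^((0.48 − 0.27)t) = 3020/177 → e^(0.21·t) = 17.062.
0.21·t = ln(17.062) = 2.8369, so t = 2.8369/0.21 = 13.509.

13.5 years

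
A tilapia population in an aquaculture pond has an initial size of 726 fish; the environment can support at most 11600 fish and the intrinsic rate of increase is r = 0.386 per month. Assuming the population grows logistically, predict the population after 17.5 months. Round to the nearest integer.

11401 fish

A = (K − N₀)/N₀ = (11600 − 726)/726 = 14.978.
N(t) = K/(1 + A·e^(−rt)) = 11600/(1 + 14.978×e^(−0.386×17.5)).
e^(−6.755) = 0.001165; denominator = 1 + 14.978×0.001165 = 1.0174.
N = 11600/1.0174 = 11401.1.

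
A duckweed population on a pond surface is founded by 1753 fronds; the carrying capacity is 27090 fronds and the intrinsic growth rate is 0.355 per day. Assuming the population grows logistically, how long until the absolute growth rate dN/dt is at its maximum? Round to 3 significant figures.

7.52 days

Logistic growth is fastest at N = K/2 = 13545.
A = (K − N₀)/N₀ = 14.454. Set K/(1 + A·e^(−rt)) = K/2 → A·e^(−rt) = 1.
e^(−0.355t) = 1/14.454 = 0.0691874, so t = ln(14.454)/0.355 = 2.6709/0.355 = 7.5238.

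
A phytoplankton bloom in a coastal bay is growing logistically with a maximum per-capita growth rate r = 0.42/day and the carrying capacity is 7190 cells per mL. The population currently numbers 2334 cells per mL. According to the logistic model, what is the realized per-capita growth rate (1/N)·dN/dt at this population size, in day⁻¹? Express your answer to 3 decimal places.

0.284 per day

(1/N)·dN/dt = r(1 − N/K) = 0.42 × (1 − 2334/7190).
= 0.42 × 0.67538 = 0.28366.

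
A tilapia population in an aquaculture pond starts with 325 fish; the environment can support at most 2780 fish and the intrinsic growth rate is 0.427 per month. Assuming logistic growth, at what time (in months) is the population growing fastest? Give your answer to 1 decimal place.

4.7 months

Logistic growth is fastest at N = K/2 = 1390.
A = (K − N₀)/N₀ = 7.5538. Set K/(1 + A·e^(−rt)) = K/2 → A·e^(−rt) = 1.
e^(−0.427t) = 1/7.5538 = 0.132383, so t = ln(7.5538)/0.427 = 2.0221/0.427 = 4.7355.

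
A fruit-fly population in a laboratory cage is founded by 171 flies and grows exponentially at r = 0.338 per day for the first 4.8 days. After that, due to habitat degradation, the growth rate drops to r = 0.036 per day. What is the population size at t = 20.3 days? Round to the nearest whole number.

Phase 1: N(4.8) = 171·e^(0.338×4.8) = 171·e^1.622 = 866.155.
Phase 2 runs for 20.3 − 4.8 = 15.5 days at r = 0.036.
N(20.3) = 866.155·e^(0.036×15.5) = 866.155·e^0.558 = 1513.32.

1513 flies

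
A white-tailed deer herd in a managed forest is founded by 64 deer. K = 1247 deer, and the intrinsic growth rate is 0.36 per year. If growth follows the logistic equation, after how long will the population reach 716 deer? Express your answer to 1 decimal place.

A = (K − N₀)/N₀ = (1247 − 64)/64 = 18.484.
Solve 1247/(1 + 18.484·e^(−0.36t)) = 716: 1 + 18.484·e^(−0.36t) = 1.7416, so e^(−0.36t) = 0.0401215.
−0.36·t = ln(0.0401215) = -3.2158, so t = 3.2158/0.36 = 8.9329.

8.9 years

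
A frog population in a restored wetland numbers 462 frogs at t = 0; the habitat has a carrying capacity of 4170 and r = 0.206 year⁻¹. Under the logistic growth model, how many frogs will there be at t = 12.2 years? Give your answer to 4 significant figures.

A = (K − N₀)/N₀ = (4170 − 462)/462 = 8.026.
N(t) = K/(1 + A·e^(−rt)) = 4170/(1 + 8.026×e^(−0.206×12.2)).
e^(−2.513) = 0.081009; denominator = 1 + 8.026×0.081009 = 1.6502.
N = 4170/1.6502 = 2527.01.

2527 frogs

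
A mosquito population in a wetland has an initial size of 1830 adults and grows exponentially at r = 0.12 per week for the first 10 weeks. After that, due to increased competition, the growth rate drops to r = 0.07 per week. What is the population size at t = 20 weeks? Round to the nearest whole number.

Phase 1: N(10) = 1830·e^(0.12×10) = 1830·e^1.2 = 6075.81.
Phase 2 runs for 20 − 10 = 10 weeks at r = 0.07.
N(20) = 6075.81·e^(0.07×10) = 6075.81·e^0.7 = 12235.2.

12235 adults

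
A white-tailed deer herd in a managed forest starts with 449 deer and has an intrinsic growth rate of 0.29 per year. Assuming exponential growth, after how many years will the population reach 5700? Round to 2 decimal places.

8.76 years

Set N₀·e^(rt) = 5700: e^(0.29·t) = 5700/449 = 12.695.
0.29·t = ln(12.695) = 2.5412, so t = 2.5412/0.29 = 8.7628.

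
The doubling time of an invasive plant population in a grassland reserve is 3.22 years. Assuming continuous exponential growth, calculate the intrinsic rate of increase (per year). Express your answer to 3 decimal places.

0.215 per year

r = ln(2)/t_d = 0.6931/3.22 = 0.21526.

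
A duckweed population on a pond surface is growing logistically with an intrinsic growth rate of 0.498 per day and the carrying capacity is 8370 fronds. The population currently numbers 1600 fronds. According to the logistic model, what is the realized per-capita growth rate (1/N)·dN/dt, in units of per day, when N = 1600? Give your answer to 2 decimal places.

0.40 per day

(1/N)·dN/dt = r(1 − N/K) = 0.498 × (1 − 1600/8370).
= 0.498 × 0.80884 = 0.4028.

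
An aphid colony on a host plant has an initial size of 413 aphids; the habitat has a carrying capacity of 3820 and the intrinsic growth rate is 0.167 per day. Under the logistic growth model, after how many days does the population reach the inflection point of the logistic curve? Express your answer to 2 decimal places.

12.64 days

Logistic growth is fastest at N = K/2 = 1910.
A = (K − N₀)/N₀ = 8.2494. Set K/(1 + A·e^(−rt)) = K/2 → A·e^(−rt) = 1.
e^(−0.167t) = 1/8.2494 = 0.121221, so t = ln(8.2494)/0.167 = 2.1101/0.167 = 12.636.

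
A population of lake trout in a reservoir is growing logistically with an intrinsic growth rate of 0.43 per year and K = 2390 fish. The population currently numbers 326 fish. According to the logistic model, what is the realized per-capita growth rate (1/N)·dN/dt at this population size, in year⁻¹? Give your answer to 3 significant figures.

(1/N)·dN/dt = r(1 − N/K) = 0.43 × (1 − 326/2390).
= 0.43 × 0.8636 = 0.37135.

0.371 per year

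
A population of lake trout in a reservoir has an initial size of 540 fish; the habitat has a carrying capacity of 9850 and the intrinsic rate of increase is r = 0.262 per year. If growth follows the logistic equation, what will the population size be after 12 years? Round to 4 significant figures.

A = (K − N₀)/N₀ = (9850 − 540)/540 = 17.241.
N(t) = K/(1 + A·e^(−rt)) = 9850/(1 + 17.241×e^(−0.262×12)).
e^(−3.144) = 0.04311; denominator = 1 + 17.241×0.04311 = 1.7432.
N = 9850/1.7432 = 5650.37.

5650 fish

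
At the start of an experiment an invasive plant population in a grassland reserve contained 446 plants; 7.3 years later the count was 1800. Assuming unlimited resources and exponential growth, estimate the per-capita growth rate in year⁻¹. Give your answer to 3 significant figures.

0.191 per year

From N(t) = N₀·e^(rt): e^(r·7.3) = 1800/446 = 4.0359.
r·7.3 = ln(4.0359) = 1.3952, so r = 1.3952/7.3 = 0.19113.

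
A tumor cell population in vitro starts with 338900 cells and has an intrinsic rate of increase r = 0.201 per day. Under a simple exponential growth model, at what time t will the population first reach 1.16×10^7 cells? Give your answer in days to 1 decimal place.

Set N₀·e^(rt) = 1.16×10^7: e^(0.201·t) = 1.16×10^7/338900 = 34.228.
0.201·t = ln(34.228) = 3.5331, so t = 3.5331/0.201 = 17.577.

17.6 days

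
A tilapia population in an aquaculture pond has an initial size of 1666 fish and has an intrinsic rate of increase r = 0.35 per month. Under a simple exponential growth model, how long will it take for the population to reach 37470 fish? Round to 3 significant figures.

8.89 months

Set N₀·e^(rt) = 37470: e^(0.35·t) = 37470/1666 = 22.491.
0.35·t = ln(22.491) = 3.1131, so t = 3.1131/0.35 = 8.8946.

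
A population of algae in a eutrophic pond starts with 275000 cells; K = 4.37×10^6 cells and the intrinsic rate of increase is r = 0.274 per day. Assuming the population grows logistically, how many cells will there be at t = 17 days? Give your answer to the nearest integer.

A = (K − N₀)/N₀ = (4.37×10^6 − 275000)/275000 = 14.891.
N(t) = K/(1 + A·e^(−rt)) = 4.37×10^6/(1 + 14.891×e^(−0.274×17)).
e^(−4.658) = 0.0094854; denominator = 1 + 14.891×0.0094854 = 1.1412.
N = 4.37×10^6/1.1412 = 3.829147×10^6.

3829147 cells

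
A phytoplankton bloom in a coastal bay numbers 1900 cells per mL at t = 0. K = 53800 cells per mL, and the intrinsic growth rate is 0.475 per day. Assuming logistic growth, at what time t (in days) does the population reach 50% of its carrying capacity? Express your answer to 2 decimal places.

A = (K − N₀)/N₀ = (53800 − 1900)/1900 = 27.316.
Solve 53800/(1 + 27.316·e^(−0.475t)) = 26900: 1 + 27.316·e^(−0.475t) = 2, so e^(−0.475t) = 0.0366089.
−0.475·t = ln(0.0366089) = -3.3075, so t = 3.3075/0.475 = 6.9631.

6.96 days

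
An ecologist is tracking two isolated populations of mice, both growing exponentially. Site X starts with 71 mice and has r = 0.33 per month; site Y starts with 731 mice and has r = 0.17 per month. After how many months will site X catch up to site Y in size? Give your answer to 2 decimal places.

Set 71·e^(0.33t) = 731·e^(0.17t).
e^((0.33 − 0.17)t) = 731/71 → e^(0.16·t) = 10.296.
0.16·t = ln(10.296) = 2.3317, so t = 2.3317/0.16 = 14.573.

14.57 months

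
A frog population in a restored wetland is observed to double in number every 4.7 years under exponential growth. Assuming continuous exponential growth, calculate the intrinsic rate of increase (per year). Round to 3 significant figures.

0.147 per year

r = ln(2)/t_d = 0.6931/4.7 = 0.14748.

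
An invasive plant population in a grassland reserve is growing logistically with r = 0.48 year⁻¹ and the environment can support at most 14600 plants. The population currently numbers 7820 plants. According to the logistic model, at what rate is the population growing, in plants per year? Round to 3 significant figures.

dN/dt = rN(1 − N/K) = 0.48 × 7820 × (1 − 7820/14600).
1 − 7820/14600 = 0.46438; dN/dt = 0.48 × 7820 × 0.46438 = 1743.1.

1740 plants per year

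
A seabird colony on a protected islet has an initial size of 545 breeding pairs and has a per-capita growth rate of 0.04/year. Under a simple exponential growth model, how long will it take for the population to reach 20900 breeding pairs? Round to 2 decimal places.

Set N₀·e^(rt) = 20900: e^(0.04·t) = 20900/545 = 38.349.
0.04·t = ln(38.349) = 3.6467, so t = 3.6467/0.04 = 91.168.

91.17 years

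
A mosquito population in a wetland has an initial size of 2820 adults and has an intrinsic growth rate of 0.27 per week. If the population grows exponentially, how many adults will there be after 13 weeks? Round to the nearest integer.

N(t) = N₀·e^(rt) = 2820 × e^(0.27×13) = 2820 × e^3.51.
e^3.51 ≈ 33.448, so N ≈ 2820 × 33.448 = 94324.1.

94324 adults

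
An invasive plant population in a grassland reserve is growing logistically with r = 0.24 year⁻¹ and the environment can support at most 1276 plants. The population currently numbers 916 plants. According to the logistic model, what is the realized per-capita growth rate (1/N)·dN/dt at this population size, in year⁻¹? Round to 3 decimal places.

0.068 per year

(1/N)·dN/dt = r(1 − N/K) = 0.24 × (1 − 916/1276).
= 0.24 × 0.28213 = 0.067712.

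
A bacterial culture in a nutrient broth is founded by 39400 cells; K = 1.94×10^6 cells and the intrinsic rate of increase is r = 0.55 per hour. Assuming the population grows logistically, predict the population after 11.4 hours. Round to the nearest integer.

A = (K − N₀)/N₀ = (1.94×10^6 − 39400)/39400 = 48.239.
N(t) = K/(1 + A·e^(−rt)) = 1.94×10^6/(1 + 48.239×e^(−0.55×11.4)).
e^(−6.27) = 0.0018922; denominator = 1 + 48.239×0.0018922 = 1.0913.
N = 1.94×10^6/1.0913 = 1.777731×10^6.

1777731 cells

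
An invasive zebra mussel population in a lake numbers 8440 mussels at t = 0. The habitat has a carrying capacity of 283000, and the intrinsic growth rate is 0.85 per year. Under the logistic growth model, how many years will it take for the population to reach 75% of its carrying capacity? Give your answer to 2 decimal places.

A = (K − N₀)/N₀ = (283000 − 8440)/8440 = 32.531.
Solve 283000/(1 + 32.531·e^(−0.85t)) = 212250: 1 + 32.531·e^(−0.85t) = 1.3333, so e^(−0.85t) = 0.0102467.
−0.85·t = ln(0.0102467) = -4.5808, so t = 4.5808/0.85 = 5.3892.

5.39 years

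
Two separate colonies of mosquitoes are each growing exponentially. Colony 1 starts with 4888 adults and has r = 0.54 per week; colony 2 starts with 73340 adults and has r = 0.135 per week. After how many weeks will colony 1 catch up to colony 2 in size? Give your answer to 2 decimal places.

6.69 weeks

Set 4888·e^(0.54t) = 73340·e^(0.135t).
e^((0.54 − 0.135)t) = 73340/4888 → e^(0.405·t) = 15.004.
0.405·t = ln(15.004) = 2.7083, so t = 2.7083/0.405 = 6.6872.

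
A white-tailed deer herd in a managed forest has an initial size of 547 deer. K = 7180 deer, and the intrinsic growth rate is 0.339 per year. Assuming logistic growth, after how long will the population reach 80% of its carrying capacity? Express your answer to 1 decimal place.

11.5 years

A = (K − N₀)/N₀ = (7180 − 547)/547 = 12.126.
Solve 7180/(1 + 12.126·e^(−0.339t)) = 5744: 1 + 12.126·e^(−0.339t) = 1.25, so e^(−0.339t) = 0.0206166.
−0.339·t = ln(0.0206166) = -3.8817, so t = 3.8817/0.339 = 11.45.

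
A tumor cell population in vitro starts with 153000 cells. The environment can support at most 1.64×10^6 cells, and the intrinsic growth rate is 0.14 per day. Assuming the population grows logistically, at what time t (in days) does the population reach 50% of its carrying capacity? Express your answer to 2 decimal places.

A = (K − N₀)/N₀ = (1.64×10^6 − 153000)/153000 = 9.719.
Solve 1.64×10^6/(1 + 9.719·e^(−0.14t)) = 820000: 1 + 9.719·e^(−0.14t) = 2, so e^(−0.14t) = 0.102892.
−0.14·t = ln(0.102892) = -2.2741, so t = 2.2741/0.14 = 16.243.

16.24 days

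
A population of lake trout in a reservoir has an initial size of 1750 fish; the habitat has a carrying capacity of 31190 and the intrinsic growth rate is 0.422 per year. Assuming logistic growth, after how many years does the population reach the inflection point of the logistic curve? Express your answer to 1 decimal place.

6.7 years

Logistic growth is fastest at N = K/2 = 15595.
A = (K − N₀)/N₀ = 16.823. Set K/(1 + A·e^(−rt)) = K/2 → A·e^(−rt) = 1.
e^(−0.422t) = 1/16.823 = 0.0594429, so t = ln(16.823)/0.422 = 2.8227/0.422 = 6.689.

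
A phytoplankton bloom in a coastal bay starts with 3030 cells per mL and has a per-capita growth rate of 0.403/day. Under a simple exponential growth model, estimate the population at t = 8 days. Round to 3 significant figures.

76100 cells per mL

N(t) = N₀·e^(rt) = 3030 × e^(0.403×8) = 3030 × e^3.224.
e^3.224 ≈ 25.128, so N ≈ 3030 × 25.128 = 76139.2.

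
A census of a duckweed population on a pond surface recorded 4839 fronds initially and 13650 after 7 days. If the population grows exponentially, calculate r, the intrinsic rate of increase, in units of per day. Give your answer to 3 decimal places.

0.148 per day

From N(t) = N₀·e^(rt): e^(r·7) = 13650/4839 = 2.8208.
r·7 = ln(2.8208) = 1.037, so r = 1.037/7 = 0.14815.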